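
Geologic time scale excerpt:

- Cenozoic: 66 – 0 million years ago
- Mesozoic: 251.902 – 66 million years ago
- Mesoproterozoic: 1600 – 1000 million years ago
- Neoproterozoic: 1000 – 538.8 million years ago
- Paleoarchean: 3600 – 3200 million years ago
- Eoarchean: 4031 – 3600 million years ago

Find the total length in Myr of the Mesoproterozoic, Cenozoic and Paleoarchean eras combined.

1066 million years

Each duration: Mesoproterozoic = 600; Cenozoic = 66; Paleoarchean = 400.
Sum: 600 + 66 + 400 = 1066 Myr.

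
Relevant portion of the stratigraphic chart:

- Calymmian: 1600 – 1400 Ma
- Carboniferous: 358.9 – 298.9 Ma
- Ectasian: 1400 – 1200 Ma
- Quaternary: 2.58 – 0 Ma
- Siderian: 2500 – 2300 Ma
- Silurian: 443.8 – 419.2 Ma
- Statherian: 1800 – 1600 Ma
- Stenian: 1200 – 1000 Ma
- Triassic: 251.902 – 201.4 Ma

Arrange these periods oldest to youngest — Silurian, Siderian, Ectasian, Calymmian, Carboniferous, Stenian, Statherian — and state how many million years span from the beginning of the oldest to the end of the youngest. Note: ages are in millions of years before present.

Start ages (Ma): Siderian 2500, Statherian 1800, Calymmian 1600, Ectasian 1400, Stenian 1200, Silurian 443.8, Carboniferous 358.9.
Ordered oldest to youngest: Siderian, Statherian, Calymmian, Ectasian, Stenian, Silurian, Carboniferous.
Span = 2500 − 298.9 = 2201.1 Myr.

Siderian → Statherian → Calymmian → Ectasian → Stenian → Silurian → Carboniferous; total span 2201.1 Myr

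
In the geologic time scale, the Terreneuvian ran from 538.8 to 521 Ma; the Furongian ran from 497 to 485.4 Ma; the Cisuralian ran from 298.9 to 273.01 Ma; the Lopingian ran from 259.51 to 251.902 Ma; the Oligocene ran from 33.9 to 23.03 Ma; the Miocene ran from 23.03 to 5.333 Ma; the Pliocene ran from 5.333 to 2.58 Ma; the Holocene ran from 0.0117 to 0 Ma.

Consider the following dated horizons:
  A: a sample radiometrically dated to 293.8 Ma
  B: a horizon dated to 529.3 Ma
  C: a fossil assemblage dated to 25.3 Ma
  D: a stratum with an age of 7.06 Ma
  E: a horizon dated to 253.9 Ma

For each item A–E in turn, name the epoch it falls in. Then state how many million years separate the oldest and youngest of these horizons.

A: 293.8 Ma lies in 298.9–273.01 Ma, so Cisuralian.
B: 529.3 Ma lies in 538.8–521 Ma, so Terreneuvian.
C: 25.3 Ma lies in 33.9–23.03 Ma, so Oligocene.
D: 7.06 Ma lies in 23.03–5.333 Ma, so Miocene.
E: 253.9 Ma lies in 259.51–251.902 Ma, so Lopingian.
Oldest = 529.3 Ma, youngest = 7.06 Ma → span 522.24 Myr.

A — Cisuralian; B — Terreneuvian; C — Oligocene; D — Miocene; E — Lopingian; span 522.24 million years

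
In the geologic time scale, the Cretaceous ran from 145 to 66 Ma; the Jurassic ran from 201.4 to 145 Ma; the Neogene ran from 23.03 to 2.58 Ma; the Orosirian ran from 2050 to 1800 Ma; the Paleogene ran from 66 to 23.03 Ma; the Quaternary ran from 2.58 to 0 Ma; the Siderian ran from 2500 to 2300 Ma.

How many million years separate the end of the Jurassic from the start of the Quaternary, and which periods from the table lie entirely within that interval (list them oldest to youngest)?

142.42 million years; Cretaceous, Paleogene, Neogene

End of Jurassic = 145 Ma; start of Quaternary = 2.58 Ma.
Gap = 145 − 2.58 = 142.42 Myr.
Periods wholly inside 145–2.58 Ma: Cretaceous (145–66), Paleogene (66–23.03), Neogene (23.03–2.58).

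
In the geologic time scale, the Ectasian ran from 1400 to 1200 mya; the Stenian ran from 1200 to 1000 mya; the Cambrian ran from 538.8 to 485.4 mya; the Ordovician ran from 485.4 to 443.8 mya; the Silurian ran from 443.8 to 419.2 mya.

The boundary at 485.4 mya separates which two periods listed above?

Cambrian and Ordovician

The Cambrian ends at 485.4 mya and the Ordovician begins at 485.4 mya, so they share that boundary.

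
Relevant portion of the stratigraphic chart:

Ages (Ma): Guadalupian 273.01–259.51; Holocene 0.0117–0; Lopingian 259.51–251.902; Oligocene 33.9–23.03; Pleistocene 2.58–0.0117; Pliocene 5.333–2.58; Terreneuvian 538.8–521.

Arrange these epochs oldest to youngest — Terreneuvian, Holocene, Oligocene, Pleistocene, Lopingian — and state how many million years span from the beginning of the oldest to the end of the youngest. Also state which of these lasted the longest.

From the excerpt: Terreneuvian 538.8–521; Holocene 0.0117–0; Oligocene 33.9–23.03; Pleistocene 2.58–0.0117; Lopingian 259.51–251.902 (Ma).
Larger Ma is earlier, so the oldest is Terreneuvian and the youngest is Holocene; oldest to youngest: Terreneuvian, Lopingian, Oligocene, Pleistocene, Holocene.
Oldest start 538.8 minus youngest end 0 gives 538.8 Myr overall.
Individual lengths (start − end): Terreneuvian 17.8; Pleistocene 2.5683; Lopingian 7.608; Holocene 0.0117; Oligocene 10.87. The largest is Terreneuvian at 17.8 Myr.

Terreneuvian, Lopingian, Oligocene, Pleistocene, Holocene; total span 538.8 Myr; longest is Terreneuvian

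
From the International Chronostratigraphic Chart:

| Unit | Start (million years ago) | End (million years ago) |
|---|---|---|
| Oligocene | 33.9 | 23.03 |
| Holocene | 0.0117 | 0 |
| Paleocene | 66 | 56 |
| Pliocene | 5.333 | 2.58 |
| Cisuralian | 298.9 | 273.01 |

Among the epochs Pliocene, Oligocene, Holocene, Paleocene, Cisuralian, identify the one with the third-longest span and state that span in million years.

Durations: Pliocene 2.753; Oligocene 10.87; Holocene 0.0117; Paleocene 10; Cisuralian 25.89 Myr.
Sorted longest-first: Cisuralian (25.89), Oligocene (10.87), Paleocene (10), Pliocene (2.753), Holocene (0.0117).
The third longest is Paleocene at 10 Myr.

Paleocene, 10 million years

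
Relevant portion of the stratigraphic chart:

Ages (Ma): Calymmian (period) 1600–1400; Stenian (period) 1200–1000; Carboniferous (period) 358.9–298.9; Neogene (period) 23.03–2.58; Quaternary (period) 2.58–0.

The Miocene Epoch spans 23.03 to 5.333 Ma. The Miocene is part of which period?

The Miocene (23.03–5.333 Ma) lies entirely within 23.03–2.58 Ma, the Neogene Period.

Neogene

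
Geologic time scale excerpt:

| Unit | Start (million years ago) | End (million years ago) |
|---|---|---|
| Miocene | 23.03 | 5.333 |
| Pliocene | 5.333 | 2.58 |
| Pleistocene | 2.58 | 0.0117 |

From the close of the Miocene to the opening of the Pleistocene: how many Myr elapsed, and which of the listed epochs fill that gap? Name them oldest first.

2.753 million years; Pliocene

The Miocene closes at 5.333 Ma and the Pleistocene opens at 2.58 Ma, so the interval is 5.333 − 2.58 = 2.753 Myr.
An epoch fits inside if it starts at or after 5.333 Ma and ends at or before 2.58 Ma; oldest first that gives Pliocene.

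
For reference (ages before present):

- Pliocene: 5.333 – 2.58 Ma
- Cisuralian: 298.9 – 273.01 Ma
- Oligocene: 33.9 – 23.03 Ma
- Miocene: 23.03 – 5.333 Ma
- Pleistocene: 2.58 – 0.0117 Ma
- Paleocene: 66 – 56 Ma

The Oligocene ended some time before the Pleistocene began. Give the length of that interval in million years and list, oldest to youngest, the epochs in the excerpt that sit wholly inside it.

20.45 million years; Miocene, Pliocene

End of Oligocene = 23.03 Ma; start of Pleistocene = 2.58 Ma.
Gap = 23.03 − 2.58 = 20.45 Myr.
Epochs wholly inside 23.03–2.58 Ma: Miocene (23.03–5.333), Pliocene (5.333–2.58).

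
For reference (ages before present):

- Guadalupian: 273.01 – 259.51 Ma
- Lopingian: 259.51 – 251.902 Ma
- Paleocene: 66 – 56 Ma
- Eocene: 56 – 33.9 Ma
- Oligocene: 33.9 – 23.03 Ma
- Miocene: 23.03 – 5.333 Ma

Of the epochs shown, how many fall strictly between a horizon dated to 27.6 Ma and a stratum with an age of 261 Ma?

3

The older date is 261 Ma and the younger is 27.6 Ma.
Epochs with start < 261 and end > 27.6 Ma: Lopingian (259.51–251.902), Paleocene (66–56), Eocene (56–33.9).
That is 3 complete epochs.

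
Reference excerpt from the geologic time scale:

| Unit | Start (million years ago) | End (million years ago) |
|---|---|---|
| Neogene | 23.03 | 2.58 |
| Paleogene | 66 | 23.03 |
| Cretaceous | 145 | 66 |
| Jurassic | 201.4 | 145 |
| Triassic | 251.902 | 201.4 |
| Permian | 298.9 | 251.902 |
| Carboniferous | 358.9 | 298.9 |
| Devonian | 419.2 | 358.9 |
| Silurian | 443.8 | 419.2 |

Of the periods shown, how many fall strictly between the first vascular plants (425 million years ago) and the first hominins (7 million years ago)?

The older date is 425 Ma and the younger is 7 Ma.
Periods with start < 425 and end > 7 Ma: Devonian (419.2–358.9), Carboniferous (358.9–298.9), Permian (298.9–251.902), Triassic (251.902–201.4), Jurassic (201.4–145), Cretaceous (145–66), Paleogene (66–23.03).
That is 7 complete periods.

7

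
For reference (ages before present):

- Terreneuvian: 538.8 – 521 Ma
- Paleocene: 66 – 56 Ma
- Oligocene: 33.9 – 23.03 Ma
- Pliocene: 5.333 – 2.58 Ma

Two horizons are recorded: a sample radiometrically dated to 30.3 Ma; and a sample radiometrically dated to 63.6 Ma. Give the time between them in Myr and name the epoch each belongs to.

Elapsed time: 63.6 − 30.3 = 33.3 Myr.
30.3 Ma lies within 33.9–23.03 Ma: Oligocene.
63.6 Ma lies within 66–56 Ma: Paleocene.

33.3 million years apart; the first in the Oligocene, the second in the Paleocene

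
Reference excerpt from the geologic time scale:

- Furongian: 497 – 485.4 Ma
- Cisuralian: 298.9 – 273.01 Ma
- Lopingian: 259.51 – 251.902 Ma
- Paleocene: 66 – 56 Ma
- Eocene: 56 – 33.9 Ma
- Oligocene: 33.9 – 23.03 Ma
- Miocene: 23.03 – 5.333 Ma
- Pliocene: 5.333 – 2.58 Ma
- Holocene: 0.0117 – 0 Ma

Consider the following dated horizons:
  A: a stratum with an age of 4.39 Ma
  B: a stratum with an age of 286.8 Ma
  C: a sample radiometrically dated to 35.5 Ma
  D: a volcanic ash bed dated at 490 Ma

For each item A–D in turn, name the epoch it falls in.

A — Pliocene; B — Cisuralian; C — Eocene; D — Furongian

A: 4.39 Ma lies in 5.333–2.58 Ma, so Pliocene.
B: 286.8 Ma lies in 298.9–273.01 Ma, so Cisuralian.
C: 35.5 Ma lies in 56–33.9 Ma, so Eocene.
D: 490 Ma lies in 497–485.4 Ma, so Furongian.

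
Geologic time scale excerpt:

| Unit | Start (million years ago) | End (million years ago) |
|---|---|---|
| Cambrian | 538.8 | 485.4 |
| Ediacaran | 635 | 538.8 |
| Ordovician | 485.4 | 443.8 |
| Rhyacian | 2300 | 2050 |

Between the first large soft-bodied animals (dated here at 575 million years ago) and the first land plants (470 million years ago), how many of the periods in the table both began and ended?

1

575 Ma sits inside the Ediacaran (635–538.8) and 470 Ma inside the Ordovician (485.4–443.8); neither of those is wholly between the two dates.
The listed periods lying completely between them are Cambrian — 1 in all.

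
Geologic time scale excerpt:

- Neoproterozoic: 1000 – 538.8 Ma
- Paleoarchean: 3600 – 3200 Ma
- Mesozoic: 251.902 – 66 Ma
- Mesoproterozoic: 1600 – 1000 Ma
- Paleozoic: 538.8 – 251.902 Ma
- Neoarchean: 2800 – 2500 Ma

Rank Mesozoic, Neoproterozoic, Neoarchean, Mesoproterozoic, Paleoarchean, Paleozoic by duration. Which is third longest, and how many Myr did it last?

Durations: Mesozoic 185.902; Neoproterozoic 461.2; Neoarchean 300; Mesoproterozoic 600; Paleoarchean 400; Paleozoic 286.898 Myr.
Sorted longest-first: Mesoproterozoic (600), Neoproterozoic (461.2), Paleoarchean (400), Neoarchean (300), Paleozoic (286.898), Mesozoic (185.902).
The third longest is Paleoarchean at 400 Myr.

Paleoarchean, 400 million years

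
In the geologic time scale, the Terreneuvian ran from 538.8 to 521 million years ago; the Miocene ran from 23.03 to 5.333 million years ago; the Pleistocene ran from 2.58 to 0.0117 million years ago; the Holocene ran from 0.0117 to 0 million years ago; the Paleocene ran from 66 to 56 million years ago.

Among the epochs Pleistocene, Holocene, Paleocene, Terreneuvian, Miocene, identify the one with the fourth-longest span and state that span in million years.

Start − end for each: Pleistocene 2.58 − 0.0117 = 2.5683; Holocene 0.0117 − 0 = 0.0117; Paleocene 66 − 56 = 10; Terreneuvian 538.8 − 521 = 17.8; Miocene 23.03 − 5.333 = 17.697.
Ranking these from longest: Terreneuvian > Miocene > Paleocene > Pleistocene > Holocene.
Position 4 in that ranking is Pleistocene, which lasted 2.5683 Myr.

Pleistocene, 2.5683 million years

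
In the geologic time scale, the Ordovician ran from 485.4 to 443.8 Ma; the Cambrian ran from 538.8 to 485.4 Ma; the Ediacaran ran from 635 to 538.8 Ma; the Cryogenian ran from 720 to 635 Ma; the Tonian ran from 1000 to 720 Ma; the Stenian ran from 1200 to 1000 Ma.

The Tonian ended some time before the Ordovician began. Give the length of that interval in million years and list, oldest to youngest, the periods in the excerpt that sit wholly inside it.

234.6 million years; Cryogenian, Ediacaran, Cambrian

The Tonian closes at 720 Ma and the Ordovician opens at 485.4 Ma, so the interval is 720 − 485.4 = 234.6 Myr.
A period fits inside if it starts at or after 720 Ma and ends at or before 485.4 Ma; oldest first that gives Cryogenian, Ediacaran, Cambrian.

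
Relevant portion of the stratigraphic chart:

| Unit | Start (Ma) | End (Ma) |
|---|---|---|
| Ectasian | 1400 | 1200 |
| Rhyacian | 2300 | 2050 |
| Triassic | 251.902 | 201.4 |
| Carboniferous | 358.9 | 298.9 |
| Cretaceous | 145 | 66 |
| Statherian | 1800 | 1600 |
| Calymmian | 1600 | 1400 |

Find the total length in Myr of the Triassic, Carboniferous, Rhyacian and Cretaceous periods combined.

439.502 million years

Duration is start − end for each: (251.902 − 201.4) + (358.9 − 298.9) + (2300 − 2050) + (145 − 66).
That is 50.502 + 60 + 250 + 79, which totals 439.502 million years.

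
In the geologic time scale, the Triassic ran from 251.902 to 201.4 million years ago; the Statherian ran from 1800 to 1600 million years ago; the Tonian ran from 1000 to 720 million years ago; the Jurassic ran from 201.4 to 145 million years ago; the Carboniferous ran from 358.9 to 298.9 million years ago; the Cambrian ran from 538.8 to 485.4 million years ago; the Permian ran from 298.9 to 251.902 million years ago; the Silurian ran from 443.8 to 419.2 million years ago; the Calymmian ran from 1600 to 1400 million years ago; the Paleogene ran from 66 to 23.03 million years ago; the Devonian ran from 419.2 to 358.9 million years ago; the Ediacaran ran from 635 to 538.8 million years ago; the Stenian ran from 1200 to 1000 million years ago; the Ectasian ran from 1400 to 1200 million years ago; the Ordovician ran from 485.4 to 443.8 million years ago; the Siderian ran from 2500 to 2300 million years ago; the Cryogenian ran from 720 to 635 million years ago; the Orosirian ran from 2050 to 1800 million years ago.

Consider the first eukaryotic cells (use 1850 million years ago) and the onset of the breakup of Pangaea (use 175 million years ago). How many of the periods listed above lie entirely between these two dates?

14

1850 Ma sits inside the Orosirian (2050–1800) and 175 Ma inside the Jurassic (201.4–145); neither of those is wholly between the two dates.
The listed periods lying completely between them are Statherian, Calymmian, Ectasian, Stenian, Tonian, Cryogenian, Ediacaran, Cambrian, Ordovician, Silurian, Devonian, Carboniferous, Permian, Triassic — 14 in all.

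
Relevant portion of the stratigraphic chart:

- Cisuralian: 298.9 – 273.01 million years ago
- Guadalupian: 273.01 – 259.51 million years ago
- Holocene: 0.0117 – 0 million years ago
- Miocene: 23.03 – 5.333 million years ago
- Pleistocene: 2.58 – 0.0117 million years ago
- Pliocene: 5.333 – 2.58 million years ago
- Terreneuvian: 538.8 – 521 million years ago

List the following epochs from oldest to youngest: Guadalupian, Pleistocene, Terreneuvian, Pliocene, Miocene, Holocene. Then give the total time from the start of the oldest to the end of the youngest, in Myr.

From the excerpt: Guadalupian 273.01–259.51; Pleistocene 2.58–0.0117; Terreneuvian 538.8–521; Pliocene 5.333–2.58; Miocene 23.03–5.333; Holocene 0.0117–0 (Ma).
Larger Ma is earlier, so the oldest is Terreneuvian and the youngest is Holocene; oldest to youngest: Terreneuvian, Guadalupian, Miocene, Pliocene, Pleistocene, Holocene.
Oldest start 538.8 minus youngest end 0 gives 538.8 Myr overall.

Terreneuvian → Guadalupian → Miocene → Pliocene → Pleistocene → Holocene; total span 538.8 Myr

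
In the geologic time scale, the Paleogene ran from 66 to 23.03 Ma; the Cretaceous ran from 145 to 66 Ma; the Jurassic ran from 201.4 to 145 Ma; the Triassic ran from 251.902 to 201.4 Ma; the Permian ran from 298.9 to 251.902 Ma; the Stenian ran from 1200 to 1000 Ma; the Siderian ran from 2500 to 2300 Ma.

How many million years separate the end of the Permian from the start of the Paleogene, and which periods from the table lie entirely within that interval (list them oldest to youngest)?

185.902 million years; Triassic, Jurassic, Cretaceous

End of Permian = 251.902 Ma; start of Paleogene = 66 Ma.
Gap = 251.902 − 66 = 185.902 Myr.
Periods wholly inside 251.902–66 Ma: Triassic (251.902–201.4), Jurassic (201.4–145), Cretaceous (145–66).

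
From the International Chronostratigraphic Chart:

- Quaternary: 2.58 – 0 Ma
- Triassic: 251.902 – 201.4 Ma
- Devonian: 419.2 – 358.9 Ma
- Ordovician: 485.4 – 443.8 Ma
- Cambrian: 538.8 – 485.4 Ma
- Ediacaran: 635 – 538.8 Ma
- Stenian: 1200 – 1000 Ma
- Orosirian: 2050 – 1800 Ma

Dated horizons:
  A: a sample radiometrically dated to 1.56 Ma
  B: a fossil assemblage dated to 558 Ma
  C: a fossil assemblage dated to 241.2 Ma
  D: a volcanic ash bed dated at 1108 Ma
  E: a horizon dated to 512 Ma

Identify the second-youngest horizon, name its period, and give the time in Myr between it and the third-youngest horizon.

Sorted youngest-first by Ma: A (1.56), C (241.2), E (512), B (558), D (1108).
The second youngest is C at 241.2 Ma, which lies in 251.902–201.4 Ma: the Triassic.
The third youngest is E at 512 Ma; separation = |241.2 − 512| = 270.8 Myr.

C, in the Triassic; 270.8 million years to E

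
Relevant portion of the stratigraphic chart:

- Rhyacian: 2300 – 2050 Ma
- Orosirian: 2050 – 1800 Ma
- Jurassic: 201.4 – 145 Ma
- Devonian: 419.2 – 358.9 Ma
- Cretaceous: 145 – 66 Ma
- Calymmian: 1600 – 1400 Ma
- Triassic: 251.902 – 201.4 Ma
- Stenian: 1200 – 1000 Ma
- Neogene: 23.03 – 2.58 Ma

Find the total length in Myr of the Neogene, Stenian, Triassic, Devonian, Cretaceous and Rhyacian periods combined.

660.252 million years

Each duration: Neogene = 20.45; Stenian = 200; Triassic = 50.502; Devonian = 60.3; Cretaceous = 79; Rhyacian = 250.
Sum: 20.45 + 200 + 50.502 + 60.3 + 79 + 250 = 660.252 Myr.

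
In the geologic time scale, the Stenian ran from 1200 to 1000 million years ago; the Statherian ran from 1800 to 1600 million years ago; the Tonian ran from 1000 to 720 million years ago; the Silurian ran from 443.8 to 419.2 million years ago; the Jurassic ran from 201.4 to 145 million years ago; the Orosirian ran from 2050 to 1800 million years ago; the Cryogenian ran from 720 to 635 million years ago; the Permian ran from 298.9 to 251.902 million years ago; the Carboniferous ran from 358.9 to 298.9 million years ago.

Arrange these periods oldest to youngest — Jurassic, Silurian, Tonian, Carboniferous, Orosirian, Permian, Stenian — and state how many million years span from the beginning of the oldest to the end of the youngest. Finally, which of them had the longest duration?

Orosirian → Stenian → Tonian → Silurian → Carboniferous → Permian → Jurassic; total span 1905 Myr; longest is Tonian

Start ages (Ma): Orosirian 2050, Stenian 1200, Tonian 1000, Silurian 443.8, Carboniferous 358.9, Permian 298.9, Jurassic 201.4.
Ordered oldest to youngest: Orosirian, Stenian, Tonian, Silurian, Carboniferous, Permian, Jurassic.
Span = 2050 − 145 = 1905 Myr.
Durations: Orosirian 250, Tonian 280, Silurian 24.6, Carboniferous 60, Permian 46.998, Jurassic 56.4, Stenian 200 → longest is Tonian (280 Myr).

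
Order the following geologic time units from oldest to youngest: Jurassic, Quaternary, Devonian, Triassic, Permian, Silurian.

Silurian, Devonian, Permian, Triassic, Jurassic, Quaternary

Group by era (each group listed oldest first) — Paleozoic: Silurian, Devonian, Permian; Mesozoic: Triassic, Jurassic; Cenozoic: Quaternary. The eras run Paleozoic → Mesozoic → Cenozoic. Concatenating the groups in that era order gives oldest to youngest directly.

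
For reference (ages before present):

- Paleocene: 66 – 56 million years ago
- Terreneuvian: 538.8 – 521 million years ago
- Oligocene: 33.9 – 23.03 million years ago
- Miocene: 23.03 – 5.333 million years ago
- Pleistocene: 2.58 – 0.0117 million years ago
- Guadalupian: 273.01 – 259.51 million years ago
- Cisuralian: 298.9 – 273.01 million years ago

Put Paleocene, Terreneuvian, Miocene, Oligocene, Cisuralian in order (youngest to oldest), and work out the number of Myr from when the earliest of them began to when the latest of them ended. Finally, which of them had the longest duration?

Miocene, Oligocene, Paleocene, Cisuralian, Terreneuvian; total span 533.467 Myr; longest is Cisuralian

From the excerpt: Paleocene 66–56; Terreneuvian 538.8–521; Miocene 23.03–5.333; Oligocene 33.9–23.03; Cisuralian 298.9–273.01 (Ma).
Larger Ma is earlier, so the oldest is Terreneuvian and the youngest is Miocene; youngest to oldest: Miocene, Oligocene, Paleocene, Cisuralian, Terreneuvian.
Oldest start 538.8 minus youngest end 5.333 gives 533.467 Myr overall.
Individual lengths (start − end): Miocene 17.697; Oligocene 10.87; Terreneuvian 17.8; Cisuralian 25.89; Paleocene 10. The largest is Cisuralian at 25.89 Myr.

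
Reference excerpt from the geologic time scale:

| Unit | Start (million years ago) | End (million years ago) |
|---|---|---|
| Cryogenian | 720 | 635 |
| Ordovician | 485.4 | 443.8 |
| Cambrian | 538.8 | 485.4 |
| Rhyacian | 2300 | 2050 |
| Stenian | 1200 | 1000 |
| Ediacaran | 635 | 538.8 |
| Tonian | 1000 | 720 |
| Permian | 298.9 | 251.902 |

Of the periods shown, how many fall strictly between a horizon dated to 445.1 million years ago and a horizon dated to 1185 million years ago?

4

The older date is 1185 Ma and the younger is 445.1 Ma.
Periods with start < 1185 and end > 445.1 Ma: Tonian (1000–720), Cryogenian (720–635), Ediacaran (635–538.8), Cambrian (538.8–485.4).
That is 4 complete periods.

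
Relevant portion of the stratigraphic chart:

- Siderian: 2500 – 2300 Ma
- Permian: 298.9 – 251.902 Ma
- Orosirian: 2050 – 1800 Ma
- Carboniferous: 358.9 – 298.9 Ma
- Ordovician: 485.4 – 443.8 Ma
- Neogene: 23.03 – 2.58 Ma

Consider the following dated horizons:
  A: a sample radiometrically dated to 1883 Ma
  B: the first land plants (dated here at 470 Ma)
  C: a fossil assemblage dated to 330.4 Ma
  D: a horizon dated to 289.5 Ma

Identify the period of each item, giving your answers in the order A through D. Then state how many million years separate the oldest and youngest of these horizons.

A — Orosirian; B — Ordovician; C — Carboniferous; D — Permian; span 1593.5 million years

A: 1883 Ma lies in 2050–1800 Ma, so Orosirian.
B: 470 Ma lies in 485.4–443.8 Ma, so Ordovician.
C: 330.4 Ma lies in 358.9–298.9 Ma, so Carboniferous.
D: 289.5 Ma lies in 298.9–251.902 Ma, so Permian.
Oldest = 1883 Ma, youngest = 289.5 Ma → span 1593.5 Myr.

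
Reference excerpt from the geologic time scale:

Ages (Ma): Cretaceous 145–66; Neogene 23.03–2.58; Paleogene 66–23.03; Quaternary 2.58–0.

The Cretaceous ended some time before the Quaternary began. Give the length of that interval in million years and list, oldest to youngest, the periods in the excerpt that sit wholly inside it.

End of Cretaceous = 66 Ma; start of Quaternary = 2.58 Ma.
Gap = 66 − 2.58 = 63.42 Myr.
Periods wholly inside 66–2.58 Ma: Paleogene (66–23.03), Neogene (23.03–2.58).

63.42 million years; Paleogene, Neogene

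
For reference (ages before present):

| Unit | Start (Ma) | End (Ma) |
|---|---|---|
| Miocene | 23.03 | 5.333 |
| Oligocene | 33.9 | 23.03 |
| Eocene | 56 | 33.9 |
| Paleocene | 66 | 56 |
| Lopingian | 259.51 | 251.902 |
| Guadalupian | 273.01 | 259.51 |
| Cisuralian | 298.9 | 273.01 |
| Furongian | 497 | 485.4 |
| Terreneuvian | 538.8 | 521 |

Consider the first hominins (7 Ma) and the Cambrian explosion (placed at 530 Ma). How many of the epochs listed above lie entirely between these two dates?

7

530 Ma sits inside the Terreneuvian (538.8–521) and 7 Ma inside the Miocene (23.03–5.333); neither of those is wholly between the two dates.
The listed epochs lying completely between them are Furongian, Cisuralian, Guadalupian, Lopingian, Paleocene, Eocene, Oligocene — 7 in all.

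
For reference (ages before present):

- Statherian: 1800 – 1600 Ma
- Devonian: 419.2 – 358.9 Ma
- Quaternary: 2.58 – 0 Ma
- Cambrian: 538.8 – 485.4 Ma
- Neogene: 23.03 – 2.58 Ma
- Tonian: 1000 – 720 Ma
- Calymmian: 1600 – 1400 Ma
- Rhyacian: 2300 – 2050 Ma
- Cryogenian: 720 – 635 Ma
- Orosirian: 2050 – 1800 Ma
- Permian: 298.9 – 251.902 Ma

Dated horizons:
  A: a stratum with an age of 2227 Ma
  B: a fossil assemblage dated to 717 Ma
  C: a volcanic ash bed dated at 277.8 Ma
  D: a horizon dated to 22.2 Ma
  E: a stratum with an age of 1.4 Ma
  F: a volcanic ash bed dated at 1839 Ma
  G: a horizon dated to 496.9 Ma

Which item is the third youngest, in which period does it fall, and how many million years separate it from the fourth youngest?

Smaller Ma means younger, so youngest first: E 1.4 < D 22.2 < C 277.8 < G 496.9 < B 717 < F 1839 < A 2227.
Counting 3 along gives C (277.8 Ma); the excerpt puts that inside the Permian, 298.9–251.902 Ma.
Next in line is G (496.9 Ma), and 496.9 − 277.8 = 219.1 Myr.

C, in the Permian; 219.1 million years to G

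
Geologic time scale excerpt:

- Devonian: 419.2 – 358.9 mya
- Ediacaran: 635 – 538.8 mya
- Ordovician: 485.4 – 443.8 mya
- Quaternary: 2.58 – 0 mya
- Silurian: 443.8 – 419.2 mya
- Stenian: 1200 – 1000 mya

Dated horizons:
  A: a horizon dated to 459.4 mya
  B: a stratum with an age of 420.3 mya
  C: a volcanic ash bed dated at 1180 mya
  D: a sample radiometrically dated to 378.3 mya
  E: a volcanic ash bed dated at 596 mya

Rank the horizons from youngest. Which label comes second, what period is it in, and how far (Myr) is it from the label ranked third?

B, in the Silurian; 39.1 million years to A

Smaller Ma means younger, so youngest first: D 378.3 < B 420.3 < A 459.4 < E 596 < C 1180.
Counting 2 along gives B (420.3 Ma); the excerpt puts that inside the Silurian, 443.8–419.2 Ma.
Next in line is A (459.4 Ma), and 459.4 − 420.3 = 39.1 Myr.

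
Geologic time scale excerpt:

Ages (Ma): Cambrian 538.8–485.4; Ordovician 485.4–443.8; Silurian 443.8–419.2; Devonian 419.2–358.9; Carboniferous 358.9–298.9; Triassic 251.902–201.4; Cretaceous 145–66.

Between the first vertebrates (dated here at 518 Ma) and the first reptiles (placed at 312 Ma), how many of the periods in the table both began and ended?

The older date is 518 Ma and the younger is 312 Ma.
Periods with start < 518 and end > 312 Ma: Ordovician (485.4–443.8), Silurian (443.8–419.2), Devonian (419.2–358.9).
That is 3 complete periods.

3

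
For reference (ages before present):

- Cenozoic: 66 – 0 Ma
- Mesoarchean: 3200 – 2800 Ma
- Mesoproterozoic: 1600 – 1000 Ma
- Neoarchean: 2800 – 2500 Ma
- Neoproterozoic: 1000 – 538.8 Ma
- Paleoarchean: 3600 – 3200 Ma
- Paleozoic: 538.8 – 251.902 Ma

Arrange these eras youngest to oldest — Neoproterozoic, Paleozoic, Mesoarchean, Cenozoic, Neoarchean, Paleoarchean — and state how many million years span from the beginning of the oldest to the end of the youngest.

Cenozoic, Paleozoic, Neoproterozoic, Neoarchean, Mesoarchean, Paleoarchean; total span 3600 Myr

Start ages (Ma): Paleoarchean 3600, Mesoarchean 3200, Neoarchean 2800, Neoproterozoic 1000, Paleozoic 538.8, Cenozoic 66.
Ordered youngest to oldest: Cenozoic, Paleozoic, Neoproterozoic, Neoarchean, Mesoarchean, Paleoarchean.
Span = 3600 − 0 = 3600 Myr.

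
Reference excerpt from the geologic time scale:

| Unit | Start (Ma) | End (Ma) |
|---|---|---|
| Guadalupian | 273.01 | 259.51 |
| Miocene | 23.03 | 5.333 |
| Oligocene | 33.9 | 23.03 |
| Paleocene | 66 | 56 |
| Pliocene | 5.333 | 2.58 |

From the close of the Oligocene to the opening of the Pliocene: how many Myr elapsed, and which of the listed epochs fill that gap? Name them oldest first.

17.697 million years; Miocene

The Oligocene closes at 23.03 Ma and the Pliocene opens at 5.333 Ma, so the interval is 23.03 − 5.333 = 17.697 Myr.
An epoch fits inside if it starts at or after 23.03 Ma and ends at or before 5.333 Ma; oldest first that gives Miocene.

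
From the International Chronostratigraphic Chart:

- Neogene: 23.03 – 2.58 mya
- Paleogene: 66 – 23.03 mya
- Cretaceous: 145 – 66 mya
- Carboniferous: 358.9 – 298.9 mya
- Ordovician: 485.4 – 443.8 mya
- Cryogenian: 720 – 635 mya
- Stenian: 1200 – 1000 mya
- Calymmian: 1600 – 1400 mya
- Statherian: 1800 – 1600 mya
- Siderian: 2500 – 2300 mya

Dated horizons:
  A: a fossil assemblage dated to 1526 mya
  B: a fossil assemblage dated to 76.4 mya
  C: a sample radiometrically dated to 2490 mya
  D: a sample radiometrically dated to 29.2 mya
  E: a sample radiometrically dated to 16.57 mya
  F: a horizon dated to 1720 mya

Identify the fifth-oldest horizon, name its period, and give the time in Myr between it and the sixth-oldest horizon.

Sorted oldest-first by Ma: C (2490), F (1720), A (1526), B (76.4), D (29.2), E (16.57).
The fifth oldest is D at 29.2 Ma, which lies in 66–23.03 Ma: the Paleogene.
The sixth oldest is E at 16.57 Ma; separation = |29.2 − 16.57| = 12.63 Myr.

D, in the Paleogene; 12.63 million years to E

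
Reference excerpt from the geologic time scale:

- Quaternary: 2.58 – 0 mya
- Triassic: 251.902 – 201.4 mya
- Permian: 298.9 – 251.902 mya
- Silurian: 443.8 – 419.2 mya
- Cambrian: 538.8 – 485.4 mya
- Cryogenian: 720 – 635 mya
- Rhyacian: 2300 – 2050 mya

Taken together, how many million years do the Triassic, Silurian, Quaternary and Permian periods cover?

Each duration: Triassic = 50.502; Silurian = 24.6; Quaternary = 2.58; Permian = 46.998.
Sum: 50.502 + 24.6 + 2.58 + 46.998 = 124.68 Myr.

124.68 million years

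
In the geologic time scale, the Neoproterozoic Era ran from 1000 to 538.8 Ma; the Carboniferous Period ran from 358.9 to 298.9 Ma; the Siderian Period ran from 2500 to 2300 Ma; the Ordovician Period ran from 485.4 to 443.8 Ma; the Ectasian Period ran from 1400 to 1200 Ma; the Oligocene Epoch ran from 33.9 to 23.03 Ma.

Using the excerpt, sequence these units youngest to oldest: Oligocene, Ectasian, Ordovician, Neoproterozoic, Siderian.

Oligocene, then Ordovician, then Neoproterozoic, then Ectasian, then Siderian

Sorting by start age (ascending Ma, since larger Ma = older): Oligocene start 33.9, Ordovician start 485.4, Neoproterozoic start 1000, Ectasian start 1400, Siderian start 2500.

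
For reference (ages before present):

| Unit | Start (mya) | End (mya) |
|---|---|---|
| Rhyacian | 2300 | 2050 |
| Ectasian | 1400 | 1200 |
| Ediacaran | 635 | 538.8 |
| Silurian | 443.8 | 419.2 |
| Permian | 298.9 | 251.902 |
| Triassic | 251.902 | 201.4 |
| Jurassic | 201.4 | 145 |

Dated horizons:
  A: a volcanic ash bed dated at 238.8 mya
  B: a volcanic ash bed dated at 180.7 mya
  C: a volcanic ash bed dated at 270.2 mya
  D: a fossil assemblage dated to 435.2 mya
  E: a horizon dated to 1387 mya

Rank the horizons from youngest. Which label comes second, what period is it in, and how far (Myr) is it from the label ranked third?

A, in the Triassic; 31.4 million years to C

Smaller Ma means younger, so youngest first: B 180.7 < A 238.8 < C 270.2 < D 435.2 < E 1387.
Counting 2 along gives A (238.8 Ma); the excerpt puts that inside the Triassic, 251.902–201.4 Ma.
Next in line is C (270.2 Ma), and 270.2 − 238.8 = 31.4 Myr.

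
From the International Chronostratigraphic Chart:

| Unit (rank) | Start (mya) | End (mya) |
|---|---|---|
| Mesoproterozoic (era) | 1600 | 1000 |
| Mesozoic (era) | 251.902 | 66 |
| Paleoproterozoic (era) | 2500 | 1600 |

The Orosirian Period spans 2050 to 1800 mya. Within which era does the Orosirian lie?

Paleoproterozoic

The Orosirian (2050–1800 Ma) lies entirely within 2500–1600 Ma, the Paleoproterozoic Era.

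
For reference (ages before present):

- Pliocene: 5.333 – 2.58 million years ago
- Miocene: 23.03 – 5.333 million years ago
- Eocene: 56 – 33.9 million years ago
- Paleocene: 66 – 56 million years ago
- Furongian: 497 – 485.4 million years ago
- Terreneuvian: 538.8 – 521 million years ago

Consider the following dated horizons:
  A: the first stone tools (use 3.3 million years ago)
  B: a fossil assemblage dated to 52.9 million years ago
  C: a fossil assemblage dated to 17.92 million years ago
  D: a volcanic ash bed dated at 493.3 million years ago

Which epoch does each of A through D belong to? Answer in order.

A — Pliocene; B — Eocene; C — Miocene; D — Furongian

Match each age against the start–end ranges in the excerpt: A = 3.3 Ma → Pliocene (5.333–2.58); B = 52.9 Ma → Eocene (56–33.9); C = 17.92 Ma → Miocene (23.03–5.333); D = 493.3 Ma → Furongian (497–485.4).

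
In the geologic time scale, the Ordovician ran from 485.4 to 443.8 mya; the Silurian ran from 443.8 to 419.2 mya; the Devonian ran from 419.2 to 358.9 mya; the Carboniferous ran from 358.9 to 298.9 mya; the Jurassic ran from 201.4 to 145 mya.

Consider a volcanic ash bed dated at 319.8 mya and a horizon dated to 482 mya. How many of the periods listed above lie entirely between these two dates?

482 Ma sits inside the Ordovician (485.4–443.8) and 319.8 Ma inside the Carboniferous (358.9–298.9); neither of those is wholly between the two dates.
The listed periods lying completely between them are Silurian, Devonian — 2 in all.

2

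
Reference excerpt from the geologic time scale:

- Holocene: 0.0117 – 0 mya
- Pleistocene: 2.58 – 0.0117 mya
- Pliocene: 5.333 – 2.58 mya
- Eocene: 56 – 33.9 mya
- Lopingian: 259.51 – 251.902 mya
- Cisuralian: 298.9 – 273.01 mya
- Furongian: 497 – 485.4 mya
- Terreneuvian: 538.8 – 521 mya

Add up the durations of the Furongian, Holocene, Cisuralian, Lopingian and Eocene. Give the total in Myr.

Duration is start − end for each: (497 − 485.4) + (0.0117 − 0) + (298.9 − 273.01) + (259.51 − 251.902) + (56 − 33.9).
That is 11.6 + 0.0117 + 25.89 + 7.608 + 22.1, which totals 67.2097 million years.

67.2097 million years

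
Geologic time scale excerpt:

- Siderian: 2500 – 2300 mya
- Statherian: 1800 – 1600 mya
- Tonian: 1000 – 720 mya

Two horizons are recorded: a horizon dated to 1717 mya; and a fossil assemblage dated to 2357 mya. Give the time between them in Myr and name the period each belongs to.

640 million years apart; the first in the Statherian, the second in the Siderian

Elapsed time: 2357 − 1717 = 640 Myr.
1717 Ma lies within 1800–1600 Ma: Statherian.
2357 Ma lies within 2500–2300 Ma: Siderian.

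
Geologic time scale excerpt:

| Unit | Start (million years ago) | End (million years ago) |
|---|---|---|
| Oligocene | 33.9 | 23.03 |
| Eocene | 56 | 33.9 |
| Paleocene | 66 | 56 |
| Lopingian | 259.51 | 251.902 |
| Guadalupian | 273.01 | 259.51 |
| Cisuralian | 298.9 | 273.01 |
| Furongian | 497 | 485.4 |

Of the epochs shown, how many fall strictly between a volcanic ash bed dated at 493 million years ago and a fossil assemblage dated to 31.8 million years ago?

The older date is 493 Ma and the younger is 31.8 Ma.
Epochs with start < 493 and end > 31.8 Ma: Cisuralian (298.9–273.01), Guadalupian (273.01–259.51), Lopingian (259.51–251.902), Paleocene (66–56), Eocene (56–33.9).
That is 5 complete epochs.

5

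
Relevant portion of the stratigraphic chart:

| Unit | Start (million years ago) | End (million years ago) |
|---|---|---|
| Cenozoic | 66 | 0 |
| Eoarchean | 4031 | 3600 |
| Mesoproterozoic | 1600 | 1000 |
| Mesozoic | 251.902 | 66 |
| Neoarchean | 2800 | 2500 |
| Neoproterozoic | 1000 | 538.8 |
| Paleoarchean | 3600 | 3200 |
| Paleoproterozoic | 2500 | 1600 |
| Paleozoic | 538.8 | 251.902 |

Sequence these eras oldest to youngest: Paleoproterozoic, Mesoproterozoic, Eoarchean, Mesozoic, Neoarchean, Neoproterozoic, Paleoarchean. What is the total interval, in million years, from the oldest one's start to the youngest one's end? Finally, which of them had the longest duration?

Eoarchean, Paleoarchean, Neoarchean, Paleoproterozoic, Mesoproterozoic, Neoproterozoic, Mesozoic; total span 3965 Myr; longest is Paleoproterozoic

From the excerpt: Paleoproterozoic 2500–1600; Mesoproterozoic 1600–1000; Eoarchean 4031–3600; Mesozoic 251.902–66; Neoarchean 2800–2500; Neoproterozoic 1000–538.8; Paleoarchean 3600–3200 (Ma).
Larger Ma is earlier, so the oldest is Eoarchean and the youngest is Mesozoic; oldest to youngest: Eoarchean, Paleoarchean, Neoarchean, Paleoproterozoic, Mesoproterozoic, Neoproterozoic, Mesozoic.
Oldest start 4031 minus youngest end 66 gives 3965 Myr overall.
Individual lengths (start − end): Mesoproterozoic 600; Eoarchean 431; Paleoproterozoic 900; Mesozoic 185.902; Neoproterozoic 461.2; Neoarchean 300; Paleoarchean 400. The largest is Paleoproterozoic at 900 Myr.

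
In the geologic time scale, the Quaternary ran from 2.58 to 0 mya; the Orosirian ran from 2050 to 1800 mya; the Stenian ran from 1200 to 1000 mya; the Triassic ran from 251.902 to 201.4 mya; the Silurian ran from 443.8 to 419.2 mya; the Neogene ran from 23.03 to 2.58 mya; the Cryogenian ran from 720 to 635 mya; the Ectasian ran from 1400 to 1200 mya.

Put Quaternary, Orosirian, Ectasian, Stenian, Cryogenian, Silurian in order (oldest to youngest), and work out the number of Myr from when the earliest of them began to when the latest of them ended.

Orosirian, Ectasian, Stenian, Cryogenian, Silurian, Quaternary; total span 2050 Myr

From the excerpt: Quaternary 2.58–0; Orosirian 2050–1800; Ectasian 1400–1200; Stenian 1200–1000; Cryogenian 720–635; Silurian 443.8–419.2 (Ma).
Larger Ma is earlier, so the oldest is Orosirian and the youngest is Quaternary; oldest to youngest: Orosirian, Ectasian, Stenian, Cryogenian, Silurian, Quaternary.
Oldest start 2050 minus youngest end 0 gives 2050 Myr overall.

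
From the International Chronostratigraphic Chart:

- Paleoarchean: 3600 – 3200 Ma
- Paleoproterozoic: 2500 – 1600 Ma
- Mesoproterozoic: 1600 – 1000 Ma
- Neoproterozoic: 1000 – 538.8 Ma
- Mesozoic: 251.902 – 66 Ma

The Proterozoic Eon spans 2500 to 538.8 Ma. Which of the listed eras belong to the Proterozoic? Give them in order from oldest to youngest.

Paleoproterozoic, Mesoproterozoic, Neoproterozoic

Eras with both bounds inside 2500–538.8 Ma: Paleoproterozoic (2500–1600), Mesoproterozoic (1600–1000), Neoproterozoic (1000–538.8).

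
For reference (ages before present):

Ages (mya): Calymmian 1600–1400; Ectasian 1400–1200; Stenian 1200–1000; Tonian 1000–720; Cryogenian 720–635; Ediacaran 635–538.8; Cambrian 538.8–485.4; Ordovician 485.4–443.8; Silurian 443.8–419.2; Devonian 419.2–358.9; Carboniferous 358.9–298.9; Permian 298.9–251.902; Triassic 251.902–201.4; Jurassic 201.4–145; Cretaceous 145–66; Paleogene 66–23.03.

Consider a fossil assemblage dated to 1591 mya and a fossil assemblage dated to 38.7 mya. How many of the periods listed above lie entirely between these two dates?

The older date is 1591 Ma and the younger is 38.7 Ma.
Periods with start < 1591 and end > 38.7 Ma: Ectasian (1400–1200), Stenian (1200–1000), Tonian (1000–720), Cryogenian (720–635), Ediacaran (635–538.8), Cambrian (538.8–485.4), Ordovician (485.4–443.8), Silurian (443.8–419.2), Devonian (419.2–358.9), Carboniferous (358.9–298.9), Permian (298.9–251.902), Triassic (251.902–201.4), Jurassic (201.4–145), Cretaceous (145–66).
That is 14 complete periods.

14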